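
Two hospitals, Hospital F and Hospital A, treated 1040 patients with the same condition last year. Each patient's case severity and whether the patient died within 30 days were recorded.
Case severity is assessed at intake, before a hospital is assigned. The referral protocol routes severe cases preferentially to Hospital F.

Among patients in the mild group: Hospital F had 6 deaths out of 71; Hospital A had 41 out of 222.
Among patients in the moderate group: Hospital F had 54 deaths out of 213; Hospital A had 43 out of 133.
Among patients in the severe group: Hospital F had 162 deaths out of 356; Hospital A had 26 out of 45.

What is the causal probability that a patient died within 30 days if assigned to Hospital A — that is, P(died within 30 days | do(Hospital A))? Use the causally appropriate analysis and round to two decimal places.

Case severity is set before the hospital has any effect — it is not caused by the hospital — and it independently drives the outcome. That makes it a confounder, so the causal comparison is within case severity levels.
Standardising Hospital A to the population case severity mix: 0.282·41/222 + 0.333·43/133 + 0.386·26/45 = 0.382.

0.38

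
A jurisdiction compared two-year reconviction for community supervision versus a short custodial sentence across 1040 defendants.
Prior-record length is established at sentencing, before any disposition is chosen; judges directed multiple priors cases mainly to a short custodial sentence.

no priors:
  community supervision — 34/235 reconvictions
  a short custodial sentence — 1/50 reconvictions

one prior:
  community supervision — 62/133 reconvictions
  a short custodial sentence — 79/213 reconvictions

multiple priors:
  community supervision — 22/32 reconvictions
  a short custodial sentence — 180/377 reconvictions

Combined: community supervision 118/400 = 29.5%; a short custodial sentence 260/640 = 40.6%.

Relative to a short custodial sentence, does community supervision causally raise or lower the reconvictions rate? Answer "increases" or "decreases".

increases

Nothing the disposition does changes prior-record length; the imbalance is an allocation artefact. With prior-record length also predicting the outcome, the pooled figure is confounded, and the within-stratum comparison is the causal one.
Within each level — no priors: 14.5% vs 2.0%; one prior: 46.6% vs 37.1%; multiple priors: 68.8% vs 47.7% — a short custodial sentence is lower every time.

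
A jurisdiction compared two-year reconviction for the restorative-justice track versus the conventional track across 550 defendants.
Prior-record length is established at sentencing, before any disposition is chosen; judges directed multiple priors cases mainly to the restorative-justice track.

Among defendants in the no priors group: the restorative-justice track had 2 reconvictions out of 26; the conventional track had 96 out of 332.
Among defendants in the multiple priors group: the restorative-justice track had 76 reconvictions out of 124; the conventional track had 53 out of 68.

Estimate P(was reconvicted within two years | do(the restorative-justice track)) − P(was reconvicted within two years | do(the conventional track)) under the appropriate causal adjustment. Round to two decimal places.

-0.20

The prior-record length-specific comparison favours the restorative-justice track throughout, but the pooled figures favour the conventional track. The question is whether to condition on prior-record length.
Since prior-record length is a pre-existing factor (not a product of the disposition) and it affects the outcome on its own, it is a confounder. The stratified rates, not the pooled rate, identify the causal effect.
Adjusting over the population distribution of prior-record length: 0.651·(0.077−0.289) + 0.349·(0.613−0.779) = -0.196.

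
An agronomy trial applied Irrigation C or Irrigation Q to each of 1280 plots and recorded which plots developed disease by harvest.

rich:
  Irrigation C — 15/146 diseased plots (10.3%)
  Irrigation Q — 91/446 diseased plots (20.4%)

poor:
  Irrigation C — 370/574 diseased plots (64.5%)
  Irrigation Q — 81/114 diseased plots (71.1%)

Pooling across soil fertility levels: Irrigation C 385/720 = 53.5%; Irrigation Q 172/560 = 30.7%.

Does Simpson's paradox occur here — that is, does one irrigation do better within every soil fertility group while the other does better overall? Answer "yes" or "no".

Within each soil fertility level (rich 10.3% vs 20.4%; poor 64.5% vs 71.1%), Irrigation C has the lower rate every time. Pooled: 53.5% vs 30.7% — Irrigation Q has the lower rate overall. The two comparisons disagree.

yes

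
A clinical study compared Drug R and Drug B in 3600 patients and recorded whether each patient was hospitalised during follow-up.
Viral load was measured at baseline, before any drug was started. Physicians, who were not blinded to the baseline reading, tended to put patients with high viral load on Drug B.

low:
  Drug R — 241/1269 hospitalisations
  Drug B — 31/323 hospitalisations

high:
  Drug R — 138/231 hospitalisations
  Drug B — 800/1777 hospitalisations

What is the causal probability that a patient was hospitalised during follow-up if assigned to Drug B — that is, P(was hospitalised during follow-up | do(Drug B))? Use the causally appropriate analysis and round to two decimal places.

Since viral load is a pre-existing factor (not a product of the drug) and it affects the outcome on its own, it is a confounder. The stratified rates, not the pooled rate, identify the causal effect.
Standardising Drug B to the population viral load mix: 0.442·31/323 + 0.558·800/1777 = 0.294.

0.29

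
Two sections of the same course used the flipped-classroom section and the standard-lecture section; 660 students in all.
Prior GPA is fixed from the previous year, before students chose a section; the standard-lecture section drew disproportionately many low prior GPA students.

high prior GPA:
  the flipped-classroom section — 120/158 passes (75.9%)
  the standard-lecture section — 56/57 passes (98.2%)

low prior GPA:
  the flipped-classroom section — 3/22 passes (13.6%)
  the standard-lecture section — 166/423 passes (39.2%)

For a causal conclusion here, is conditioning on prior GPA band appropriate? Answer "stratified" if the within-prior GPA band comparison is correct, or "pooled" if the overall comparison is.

stratified

The stratified and pooled comparisons disagree (the standard-lecture section wins within each prior GPA band; the flipped-classroom section wins overall), so the answer turns on the causal role of prior GPA band.
Nothing the teaching method does changes prior GPA band; the imbalance is an allocation artefact. With prior GPA band also predicting the outcome, the pooled figure is confounded, and the within-stratum comparison is the causal one.
Within each level — high prior GPA: 75.9% vs 98.2%; low prior GPA: 13.6% vs 39.2% — the standard-lecture section is higher every time.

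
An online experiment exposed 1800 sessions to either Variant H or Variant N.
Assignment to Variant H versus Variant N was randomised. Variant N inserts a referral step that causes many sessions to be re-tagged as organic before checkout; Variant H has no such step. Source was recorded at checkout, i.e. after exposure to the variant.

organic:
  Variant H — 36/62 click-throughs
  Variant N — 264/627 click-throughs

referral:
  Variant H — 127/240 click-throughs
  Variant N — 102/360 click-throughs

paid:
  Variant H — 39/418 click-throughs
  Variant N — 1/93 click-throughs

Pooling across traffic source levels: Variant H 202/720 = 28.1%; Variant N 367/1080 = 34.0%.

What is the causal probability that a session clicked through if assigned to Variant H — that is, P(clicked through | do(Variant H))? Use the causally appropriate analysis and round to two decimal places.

0.28

The stratified and pooled comparisons disagree (Variant H wins within each traffic source; Variant N wins overall), so the answer turns on the causal role of traffic source.
Traffic source lies on the pathway variant → traffic source → outcome, so adjusting for it blocks the indirect effect. For the total causal effect of variant, use the unadjusted pooled rates.
So P(outcome | do(Variant H)) is just the pooled rate for Variant H: 202/720 = 0.281.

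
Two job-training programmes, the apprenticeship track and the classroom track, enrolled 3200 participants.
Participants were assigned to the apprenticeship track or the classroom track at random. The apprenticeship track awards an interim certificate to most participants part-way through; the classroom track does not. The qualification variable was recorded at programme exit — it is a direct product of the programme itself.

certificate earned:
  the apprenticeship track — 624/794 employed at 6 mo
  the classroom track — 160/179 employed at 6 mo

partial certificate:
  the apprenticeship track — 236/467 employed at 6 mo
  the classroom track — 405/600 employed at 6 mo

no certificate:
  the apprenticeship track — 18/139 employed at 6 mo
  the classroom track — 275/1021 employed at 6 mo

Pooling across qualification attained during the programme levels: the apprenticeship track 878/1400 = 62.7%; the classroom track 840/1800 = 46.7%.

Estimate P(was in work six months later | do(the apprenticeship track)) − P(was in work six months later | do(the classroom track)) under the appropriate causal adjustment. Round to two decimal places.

The qualification attained during the programme-specific comparison favours the classroom track throughout, but the pooled figures favour the apprenticeship track. The question is whether to condition on qualification attained during the programme.
The distribution of qualification attained during the programme is itself part of what the programme does — it is an intermediate outcome. Holding it fixed would remove that part of the effect; the total effect is the pooled difference.
The causal difference is the pooled difference: 0.627 − 0.467 = +0.160.

+0.16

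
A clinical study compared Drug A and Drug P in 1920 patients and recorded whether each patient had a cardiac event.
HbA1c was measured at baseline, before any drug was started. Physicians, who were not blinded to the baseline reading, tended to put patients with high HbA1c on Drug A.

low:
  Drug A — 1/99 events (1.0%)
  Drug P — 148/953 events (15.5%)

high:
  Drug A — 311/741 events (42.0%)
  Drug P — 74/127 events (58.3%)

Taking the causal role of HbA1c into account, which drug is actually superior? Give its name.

Drug A

Nothing the drug does changes HbA1c; the imbalance is an allocation artefact. With HbA1c also predicting the outcome, the pooled figure is confounded, and the within-stratum comparison is the causal one.
Within each level — low: 1.0% vs 15.5%; high: 42.0% vs 58.3% — Drug A is lower every time.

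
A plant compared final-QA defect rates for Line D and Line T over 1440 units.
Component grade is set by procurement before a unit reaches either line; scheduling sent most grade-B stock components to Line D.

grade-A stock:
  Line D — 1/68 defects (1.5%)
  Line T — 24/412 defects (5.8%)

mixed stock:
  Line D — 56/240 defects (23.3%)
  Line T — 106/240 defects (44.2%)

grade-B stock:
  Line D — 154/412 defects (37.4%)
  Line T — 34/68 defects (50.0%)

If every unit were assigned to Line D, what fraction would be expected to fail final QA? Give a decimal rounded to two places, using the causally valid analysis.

0.21

The component grade-specific comparison favours Line D throughout, but the pooled figures favour Line T. The question is whether to condition on component grade.
Component grade is set before the line has any effect — it is not caused by the line — and it independently drives the outcome. That makes it a confounder, so the causal comparison is within component grade levels.
Standardising Line D to the population component grade mix: 0.333·1/68 + 0.333·56/240 + 0.333·154/412 = 0.207.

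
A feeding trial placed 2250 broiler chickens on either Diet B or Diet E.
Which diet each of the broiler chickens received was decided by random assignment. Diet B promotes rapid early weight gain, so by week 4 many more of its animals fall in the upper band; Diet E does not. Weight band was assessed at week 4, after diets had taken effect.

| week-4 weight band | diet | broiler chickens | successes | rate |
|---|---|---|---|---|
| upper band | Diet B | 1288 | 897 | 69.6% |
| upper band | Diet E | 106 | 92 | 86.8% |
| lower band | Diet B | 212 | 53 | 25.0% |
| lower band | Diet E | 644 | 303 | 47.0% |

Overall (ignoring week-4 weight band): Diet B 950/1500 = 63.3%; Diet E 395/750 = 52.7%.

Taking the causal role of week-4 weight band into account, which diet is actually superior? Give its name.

The week-4 weight band-specific comparison favours Diet E throughout, but the pooled figures favour Diet B. The question is whether to condition on week-4 weight band.
Week-4 weight band here is a post-treatment variable shaped by the diet; conditioning on it would introduce bias rather than remove it. The overall comparison is the causal one.
Pooled: Diet B 63.3% vs Diet E 52.7%; Diet B is higher overall.

Diet B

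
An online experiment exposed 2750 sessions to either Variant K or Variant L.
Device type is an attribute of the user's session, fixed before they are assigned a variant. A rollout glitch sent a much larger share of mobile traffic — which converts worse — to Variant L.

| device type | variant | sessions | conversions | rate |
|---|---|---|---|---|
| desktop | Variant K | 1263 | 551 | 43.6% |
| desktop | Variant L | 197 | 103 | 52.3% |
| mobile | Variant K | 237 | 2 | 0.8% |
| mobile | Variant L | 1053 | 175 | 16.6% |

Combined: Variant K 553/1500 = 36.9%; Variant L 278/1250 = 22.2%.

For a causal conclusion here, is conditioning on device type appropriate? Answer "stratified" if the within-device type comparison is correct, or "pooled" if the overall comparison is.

Variant L is higher inside every device type stratum but Variant K is higher in aggregate. Whether to stratify depends on how device type relates to the variant.
Device type differs across variants for reasons unrelated to any effect of the variant itself, and it separately predicts the outcome — a classic confounder. We must compare within device type levels.
Within each level — desktop: 43.6% vs 52.3%; mobile: 0.8% vs 16.6% — Variant L is higher every time.

stratified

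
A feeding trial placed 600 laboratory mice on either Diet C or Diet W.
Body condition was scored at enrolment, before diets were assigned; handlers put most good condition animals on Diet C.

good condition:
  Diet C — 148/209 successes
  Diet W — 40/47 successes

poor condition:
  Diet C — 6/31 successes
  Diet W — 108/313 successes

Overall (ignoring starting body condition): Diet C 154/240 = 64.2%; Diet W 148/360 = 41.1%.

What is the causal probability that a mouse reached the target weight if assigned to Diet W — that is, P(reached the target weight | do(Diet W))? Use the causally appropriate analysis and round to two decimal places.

0.56

The starting body condition-specific comparison favours Diet W throughout, but the pooled figures favour Diet C. The question is whether to condition on starting body condition.
Since starting body condition is a pre-existing factor (not a product of the diet) and it affects the outcome on its own, it is a confounder. The stratified rates, not the pooled rate, identify the causal effect.
Standardising Diet W to the population starting body condition mix: 0.427·40/47 + 0.573·108/313 = 0.561.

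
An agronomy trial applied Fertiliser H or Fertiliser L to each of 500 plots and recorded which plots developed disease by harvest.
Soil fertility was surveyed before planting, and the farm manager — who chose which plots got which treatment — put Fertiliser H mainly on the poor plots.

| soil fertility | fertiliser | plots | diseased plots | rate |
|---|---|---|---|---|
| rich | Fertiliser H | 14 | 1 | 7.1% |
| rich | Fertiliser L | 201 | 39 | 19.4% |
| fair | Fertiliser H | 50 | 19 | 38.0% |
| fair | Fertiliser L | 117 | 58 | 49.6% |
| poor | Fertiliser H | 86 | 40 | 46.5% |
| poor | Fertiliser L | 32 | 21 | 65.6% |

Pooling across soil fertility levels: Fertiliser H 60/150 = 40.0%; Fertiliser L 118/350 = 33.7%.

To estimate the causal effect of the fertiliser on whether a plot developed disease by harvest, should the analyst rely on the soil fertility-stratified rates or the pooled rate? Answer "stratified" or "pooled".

Soil fertility satisfies the back-door criterion: it is not a descendant of the fertiliser, and it blocks the spurious path from fertiliser to outcome. Adjusting for it (i.e., using the within-soil fertility rates) gives the causal effect.
Within each level — rich: 7.1% vs 19.4%; fair: 38.0% vs 49.6%; poor: 46.5% vs 65.6% — Fertiliser H is lower every time.

stratified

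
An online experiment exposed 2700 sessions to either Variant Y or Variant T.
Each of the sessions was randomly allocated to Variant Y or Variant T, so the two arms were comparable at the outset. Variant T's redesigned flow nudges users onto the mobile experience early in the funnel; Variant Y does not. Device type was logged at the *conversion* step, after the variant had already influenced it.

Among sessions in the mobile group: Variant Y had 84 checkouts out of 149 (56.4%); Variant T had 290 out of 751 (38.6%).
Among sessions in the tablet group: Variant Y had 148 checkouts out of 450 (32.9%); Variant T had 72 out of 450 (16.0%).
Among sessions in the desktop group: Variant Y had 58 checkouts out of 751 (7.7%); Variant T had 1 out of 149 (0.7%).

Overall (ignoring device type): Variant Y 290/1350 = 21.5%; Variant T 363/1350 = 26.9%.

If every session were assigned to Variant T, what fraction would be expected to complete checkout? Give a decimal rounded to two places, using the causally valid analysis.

Variant Y is higher inside every device type stratum but Variant T is higher in aggregate. Whether to stratify depends on how device type relates to the variant.
The distribution of device type is itself part of what the variant does — it is an intermediate outcome. Holding it fixed would remove that part of the effect; the total effect is the pooled difference.
So P(outcome | do(Variant T)) is just the pooled rate for Variant T: 363/1350 = 0.269.

0.27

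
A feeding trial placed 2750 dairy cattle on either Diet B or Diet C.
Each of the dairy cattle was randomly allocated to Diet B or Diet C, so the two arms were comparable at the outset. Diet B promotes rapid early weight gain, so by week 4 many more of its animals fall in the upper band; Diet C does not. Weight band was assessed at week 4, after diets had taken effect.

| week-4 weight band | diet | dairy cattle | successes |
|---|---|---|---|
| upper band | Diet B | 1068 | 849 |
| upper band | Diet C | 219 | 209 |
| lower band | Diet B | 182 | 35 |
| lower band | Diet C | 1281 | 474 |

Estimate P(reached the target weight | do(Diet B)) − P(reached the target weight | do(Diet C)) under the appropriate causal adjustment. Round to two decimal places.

Diet C is higher inside every week-4 weight band stratum but Diet B is higher in aggregate. Whether to stratify depends on how week-4 weight band relates to the diet.
Week-4 weight band is downstream of the diet. One should not condition on a consequence of treatment, so the overall rates are the right comparison.
The causal difference is the pooled difference: 0.707 − 0.455 = +0.252.

+0.25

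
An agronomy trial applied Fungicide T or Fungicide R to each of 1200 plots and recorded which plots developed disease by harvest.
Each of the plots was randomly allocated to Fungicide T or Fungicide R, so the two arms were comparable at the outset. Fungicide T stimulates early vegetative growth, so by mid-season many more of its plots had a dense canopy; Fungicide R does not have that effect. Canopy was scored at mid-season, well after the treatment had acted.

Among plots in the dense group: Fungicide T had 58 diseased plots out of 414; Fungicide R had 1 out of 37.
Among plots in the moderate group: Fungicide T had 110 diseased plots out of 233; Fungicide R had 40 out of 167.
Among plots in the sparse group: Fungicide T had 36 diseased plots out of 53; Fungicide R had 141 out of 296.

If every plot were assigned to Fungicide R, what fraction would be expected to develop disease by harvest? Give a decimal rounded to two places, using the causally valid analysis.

The stratified and pooled comparisons disagree (Fungicide R wins within each mid-season canopy; Fungicide T wins overall), so the answer turns on the causal role of mid-season canopy.
Mid-season canopy is downstream of the fungicide. One should not condition on a consequence of treatment, so the overall rates are the right comparison.
So P(outcome | do(Fungicide R)) is just the pooled rate for Fungicide R: 182/500 = 0.364.

0.36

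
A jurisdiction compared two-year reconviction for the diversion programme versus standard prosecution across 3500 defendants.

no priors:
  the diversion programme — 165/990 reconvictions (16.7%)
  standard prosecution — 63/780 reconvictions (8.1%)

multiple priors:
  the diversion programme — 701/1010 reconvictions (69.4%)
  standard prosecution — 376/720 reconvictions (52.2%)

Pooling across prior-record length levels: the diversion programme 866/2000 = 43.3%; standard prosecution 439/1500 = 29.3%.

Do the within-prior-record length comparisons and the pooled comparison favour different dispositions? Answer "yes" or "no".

no

Within each prior-record length level (no priors 16.7% vs 8.1%; multiple priors 69.4% vs 52.2%), standard prosecution has the lower rate every time. Pooled: 43.3% vs 29.3% — standard prosecution has the lower rate overall. They agree.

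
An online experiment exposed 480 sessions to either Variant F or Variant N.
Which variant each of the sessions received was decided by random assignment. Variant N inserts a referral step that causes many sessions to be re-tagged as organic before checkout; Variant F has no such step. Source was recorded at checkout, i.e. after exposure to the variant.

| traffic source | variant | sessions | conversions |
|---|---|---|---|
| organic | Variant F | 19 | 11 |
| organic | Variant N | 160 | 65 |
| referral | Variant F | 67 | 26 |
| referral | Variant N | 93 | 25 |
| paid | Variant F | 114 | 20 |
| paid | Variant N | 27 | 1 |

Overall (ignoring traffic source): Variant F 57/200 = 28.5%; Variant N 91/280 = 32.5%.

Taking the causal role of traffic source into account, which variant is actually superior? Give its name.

Variant N

Within every traffic source level Variant F has the higher rate, yet pooled Variant N does — Simpson's reversal.
Stratifying would compare variants among sessions the variants themselves sorted into traffic source groups — a form of selection on an intermediate. The unconditioned pooled rates give the total causal effect.
Pooled: Variant F 28.5% vs Variant N 32.5%; Variant N is higher overall.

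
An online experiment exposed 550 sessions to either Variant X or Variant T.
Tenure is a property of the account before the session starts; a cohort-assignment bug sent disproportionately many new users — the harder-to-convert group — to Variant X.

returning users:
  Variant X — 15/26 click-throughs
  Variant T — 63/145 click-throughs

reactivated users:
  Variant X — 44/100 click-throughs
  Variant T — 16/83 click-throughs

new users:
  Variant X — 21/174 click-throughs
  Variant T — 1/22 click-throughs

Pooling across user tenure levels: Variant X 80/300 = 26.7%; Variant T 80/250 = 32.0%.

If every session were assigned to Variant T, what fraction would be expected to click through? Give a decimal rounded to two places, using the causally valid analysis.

0.22

The user tenure-specific comparison favours Variant X throughout, but the pooled figures favour Variant T. The question is whether to condition on user tenure.
Here user tenure is a common cause — it drives both which variant a case falls under and the outcome. The crude comparison mixes populations; the stratum-specific rates are the causally relevant ones.
Standardising Variant T to the population user tenure mix: 0.311·63/145 + 0.333·16/83 + 0.356·1/22 = 0.215.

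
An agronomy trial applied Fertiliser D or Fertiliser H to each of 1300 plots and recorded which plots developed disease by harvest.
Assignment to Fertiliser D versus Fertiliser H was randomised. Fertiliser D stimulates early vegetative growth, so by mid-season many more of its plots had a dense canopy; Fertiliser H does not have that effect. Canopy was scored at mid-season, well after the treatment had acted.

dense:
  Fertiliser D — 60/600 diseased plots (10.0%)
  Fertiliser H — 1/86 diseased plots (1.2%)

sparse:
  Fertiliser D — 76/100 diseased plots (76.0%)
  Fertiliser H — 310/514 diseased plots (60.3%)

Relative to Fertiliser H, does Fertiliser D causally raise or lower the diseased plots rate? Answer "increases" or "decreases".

The stratified and pooled comparisons disagree (Fertiliser H wins within each mid-season canopy; Fertiliser D wins overall), so the answer turns on the causal role of mid-season canopy.
Because the fertiliser influences mid-season canopy, mid-season canopy is a post-treatment mediator, not a confounder. Stratifying on it would bias the estimate; the causal effect is the crude pooled difference.
Pooled: Fertiliser D 19.4% vs Fertiliser H 51.8%; Fertiliser D is lower overall.

decreases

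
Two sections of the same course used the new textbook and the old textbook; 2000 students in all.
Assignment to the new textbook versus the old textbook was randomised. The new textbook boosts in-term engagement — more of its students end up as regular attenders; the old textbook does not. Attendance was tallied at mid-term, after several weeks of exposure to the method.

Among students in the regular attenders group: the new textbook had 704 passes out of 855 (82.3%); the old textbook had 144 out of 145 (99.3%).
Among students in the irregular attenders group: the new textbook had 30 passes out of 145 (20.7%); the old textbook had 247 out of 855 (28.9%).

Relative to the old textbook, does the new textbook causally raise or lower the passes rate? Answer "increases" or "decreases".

Mid-term attendance is recorded after the teaching method and is itself shifted by it — it sits on the causal path from teaching method to outcome. Conditioning on a mediator would strip out part of the effect we want; the pooled comparison gives the total causal effect.
Pooled: the new textbook 73.4% vs the old textbook 39.1%; the new textbook is higher overall.

increases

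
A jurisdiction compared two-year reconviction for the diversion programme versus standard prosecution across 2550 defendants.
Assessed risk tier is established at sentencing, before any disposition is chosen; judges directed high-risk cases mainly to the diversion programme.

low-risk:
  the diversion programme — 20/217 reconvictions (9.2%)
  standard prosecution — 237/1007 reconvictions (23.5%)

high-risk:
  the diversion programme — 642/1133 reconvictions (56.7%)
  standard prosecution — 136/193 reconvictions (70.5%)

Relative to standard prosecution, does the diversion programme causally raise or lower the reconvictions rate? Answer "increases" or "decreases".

decreases

the diversion programme is lower inside every assessed risk tier stratum but standard prosecution is lower in aggregate. Whether to stratify depends on how assessed risk tier relates to the disposition.
Assessed risk tier satisfies the back-door criterion: it is not a descendant of the disposition, and it blocks the spurious path from disposition to outcome. Adjusting for it (i.e., using the within-assessed risk tier rates) gives the causal effect.
Within each level — low-risk: 9.2% vs 23.5%; high-risk: 56.7% vs 70.5% — the diversion programme is lower every time.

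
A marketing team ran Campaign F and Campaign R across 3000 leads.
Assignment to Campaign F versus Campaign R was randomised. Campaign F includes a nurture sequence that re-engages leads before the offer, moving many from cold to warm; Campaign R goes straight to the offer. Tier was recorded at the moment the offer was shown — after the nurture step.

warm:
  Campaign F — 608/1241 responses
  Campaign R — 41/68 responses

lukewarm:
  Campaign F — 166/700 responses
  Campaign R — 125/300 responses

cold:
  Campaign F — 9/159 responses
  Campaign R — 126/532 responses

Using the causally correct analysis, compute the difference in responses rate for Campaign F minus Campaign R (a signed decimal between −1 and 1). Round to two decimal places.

+0.05

The engagement tier-specific comparison favours Campaign R throughout, but the pooled figures favour Campaign F. The question is whether to condition on engagement tier.
The distribution of engagement tier is itself part of what the campaign does — it is an intermediate outcome. Holding it fixed would remove that part of the effect; the total effect is the pooled difference.
The causal difference is the pooled difference: 0.373 − 0.324 = +0.048.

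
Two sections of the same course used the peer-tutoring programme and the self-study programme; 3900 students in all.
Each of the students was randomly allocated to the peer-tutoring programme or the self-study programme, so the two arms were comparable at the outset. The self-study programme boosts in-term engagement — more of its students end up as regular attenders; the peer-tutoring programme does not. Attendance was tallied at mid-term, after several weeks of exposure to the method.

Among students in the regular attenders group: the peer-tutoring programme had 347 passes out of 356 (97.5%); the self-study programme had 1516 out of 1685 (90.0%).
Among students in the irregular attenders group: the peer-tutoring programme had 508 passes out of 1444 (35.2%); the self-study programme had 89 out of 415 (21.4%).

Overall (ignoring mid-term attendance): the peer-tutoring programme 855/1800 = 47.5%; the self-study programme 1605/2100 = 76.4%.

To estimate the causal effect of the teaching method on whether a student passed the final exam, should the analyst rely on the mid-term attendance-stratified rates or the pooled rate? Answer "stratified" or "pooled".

Within every mid-term attendance level the peer-tutoring programme has the higher rate, yet pooled the self-study programme does — Simpson's reversal.
Mid-term attendance here is a post-treatment variable shaped by the teaching method; conditioning on it would introduce bias rather than remove it. The overall comparison is the causal one.
Pooled: the peer-tutoring programme 47.5% vs the self-study programme 76.4%; the self-study programme is higher overall.

pooled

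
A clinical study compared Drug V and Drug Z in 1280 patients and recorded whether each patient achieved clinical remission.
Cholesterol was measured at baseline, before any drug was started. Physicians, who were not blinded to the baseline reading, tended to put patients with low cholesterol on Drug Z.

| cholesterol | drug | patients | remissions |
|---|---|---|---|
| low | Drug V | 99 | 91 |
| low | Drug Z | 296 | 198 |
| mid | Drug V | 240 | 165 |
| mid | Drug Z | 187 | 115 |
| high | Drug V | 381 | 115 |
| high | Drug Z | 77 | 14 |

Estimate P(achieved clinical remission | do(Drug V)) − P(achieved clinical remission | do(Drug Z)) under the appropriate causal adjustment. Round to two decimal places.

Since cholesterol is a pre-existing factor (not a product of the drug) and it affects the outcome on its own, it is a confounder. The stratified rates, not the pooled rate, identify the causal effect.
Adjusting over the population distribution of cholesterol: 0.309·(0.919−0.669) + 0.334·(0.688−0.615) + 0.358·(0.302−0.182) = +0.144.

+0.14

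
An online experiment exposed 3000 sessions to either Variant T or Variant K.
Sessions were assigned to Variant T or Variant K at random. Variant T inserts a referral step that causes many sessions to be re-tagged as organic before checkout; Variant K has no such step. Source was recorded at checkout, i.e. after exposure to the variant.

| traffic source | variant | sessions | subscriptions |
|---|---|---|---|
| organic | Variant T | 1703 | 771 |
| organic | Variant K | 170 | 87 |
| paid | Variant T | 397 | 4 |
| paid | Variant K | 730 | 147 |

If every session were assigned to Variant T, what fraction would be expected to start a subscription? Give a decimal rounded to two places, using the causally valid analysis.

0.37

Stratifying would compare variants among sessions the variants themselves sorted into traffic source groups — a form of selection on an intermediate. The unconditioned pooled rates give the total causal effect.
So P(outcome | do(Variant T)) is just the pooled rate for Variant T: 775/2100 = 0.369.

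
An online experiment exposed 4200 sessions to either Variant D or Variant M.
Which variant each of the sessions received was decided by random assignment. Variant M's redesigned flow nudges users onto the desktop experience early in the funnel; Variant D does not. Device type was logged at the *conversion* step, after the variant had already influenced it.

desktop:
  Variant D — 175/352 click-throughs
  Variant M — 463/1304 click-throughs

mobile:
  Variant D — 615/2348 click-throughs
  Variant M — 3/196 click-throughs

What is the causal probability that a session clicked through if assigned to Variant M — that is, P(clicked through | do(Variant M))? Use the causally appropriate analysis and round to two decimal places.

The stratified and pooled comparisons disagree (Variant D wins within each device type; Variant M wins overall), so the answer turns on the causal role of device type.
Device type lies on the pathway variant → device type → outcome, so adjusting for it blocks the indirect effect. For the total causal effect of variant, use the unadjusted pooled rates.
So P(outcome | do(Variant M)) is just the pooled rate for Variant M: 466/1500 = 0.311.

0.31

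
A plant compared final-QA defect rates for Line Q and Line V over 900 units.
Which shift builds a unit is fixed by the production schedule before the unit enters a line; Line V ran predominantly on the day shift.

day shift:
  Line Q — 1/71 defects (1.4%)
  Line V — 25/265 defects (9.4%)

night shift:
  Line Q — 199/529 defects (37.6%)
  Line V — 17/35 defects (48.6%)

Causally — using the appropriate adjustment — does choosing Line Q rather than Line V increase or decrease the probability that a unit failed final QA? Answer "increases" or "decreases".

decreases

Shift is set before the line has any effect — it is not caused by the line — and it independently drives the outcome. That makes it a confounder, so the causal comparison is within shift levels.
Within each level — day shift: 1.4% vs 9.4%; night shift: 37.6% vs 48.6% — Line Q is lower every time.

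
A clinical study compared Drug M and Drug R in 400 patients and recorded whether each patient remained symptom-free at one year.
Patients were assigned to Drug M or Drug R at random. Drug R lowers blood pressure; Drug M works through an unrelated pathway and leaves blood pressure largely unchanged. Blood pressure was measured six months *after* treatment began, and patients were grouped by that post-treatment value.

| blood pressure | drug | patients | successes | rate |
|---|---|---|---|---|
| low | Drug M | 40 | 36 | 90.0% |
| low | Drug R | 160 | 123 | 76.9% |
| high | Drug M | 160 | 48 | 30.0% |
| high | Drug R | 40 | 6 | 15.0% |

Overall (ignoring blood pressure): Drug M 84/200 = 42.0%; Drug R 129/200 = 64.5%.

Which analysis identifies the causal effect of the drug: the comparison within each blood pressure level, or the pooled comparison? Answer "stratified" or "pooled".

pooled

The blood pressure-specific comparison favours Drug M throughout, but the pooled figures favour Drug R. The question is whether to condition on blood pressure.
Blood pressure here is a post-treatment variable shaped by the drug; conditioning on it would introduce bias rather than remove it. The overall comparison is the causal one.
Pooled: Drug M 42.0% vs Drug R 64.5%; Drug R is higher overall.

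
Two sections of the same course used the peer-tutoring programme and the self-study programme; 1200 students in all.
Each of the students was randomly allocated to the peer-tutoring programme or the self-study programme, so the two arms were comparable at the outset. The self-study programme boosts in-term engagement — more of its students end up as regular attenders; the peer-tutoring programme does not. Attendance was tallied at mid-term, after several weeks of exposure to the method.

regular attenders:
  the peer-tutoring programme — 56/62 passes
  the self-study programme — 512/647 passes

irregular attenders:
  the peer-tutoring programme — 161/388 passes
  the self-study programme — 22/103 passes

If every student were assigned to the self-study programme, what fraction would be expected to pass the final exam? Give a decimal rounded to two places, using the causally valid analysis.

0.71

Mid-term attendance is downstream of the teaching method. One should not condition on a consequence of treatment, so the overall rates are the right comparison.
So P(outcome | do(the self-study programme)) is just the pooled rate for the self-study programme: 534/750 = 0.712.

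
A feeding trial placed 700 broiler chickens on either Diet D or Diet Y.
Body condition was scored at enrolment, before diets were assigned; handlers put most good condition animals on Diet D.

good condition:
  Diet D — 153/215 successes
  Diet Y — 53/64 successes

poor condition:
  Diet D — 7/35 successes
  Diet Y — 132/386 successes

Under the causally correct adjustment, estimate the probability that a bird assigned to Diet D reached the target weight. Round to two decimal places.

0.40

Since starting body condition is a pre-existing factor (not a product of the diet) and it affects the outcome on its own, it is a confounder. The stratified rates, not the pooled rate, identify the causal effect.
Standardising Diet D to the population starting body condition mix: 0.399·153/215 + 0.601·7/35 = 0.404.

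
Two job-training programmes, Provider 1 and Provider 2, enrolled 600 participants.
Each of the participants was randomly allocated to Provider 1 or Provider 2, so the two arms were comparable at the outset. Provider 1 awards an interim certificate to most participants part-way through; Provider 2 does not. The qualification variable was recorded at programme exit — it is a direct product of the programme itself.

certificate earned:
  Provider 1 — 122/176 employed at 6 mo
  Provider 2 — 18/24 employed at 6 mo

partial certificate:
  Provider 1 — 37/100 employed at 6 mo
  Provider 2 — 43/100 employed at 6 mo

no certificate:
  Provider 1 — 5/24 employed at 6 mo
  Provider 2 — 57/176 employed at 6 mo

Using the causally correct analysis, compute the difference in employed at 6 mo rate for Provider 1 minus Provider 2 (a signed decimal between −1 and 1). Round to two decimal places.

The qualification attained during the programme-specific comparison favours Provider 2 throughout, but the pooled figures favour Provider 1. The question is whether to condition on qualification attained during the programme.
Qualification attained during the programme lies on the pathway programme → qualification attained during the programme → outcome, so adjusting for it blocks the indirect effect. For the total causal effect of programme, use the unadjusted pooled rates.
The causal difference is the pooled difference: 0.547 − 0.393 = +0.153.

+0.15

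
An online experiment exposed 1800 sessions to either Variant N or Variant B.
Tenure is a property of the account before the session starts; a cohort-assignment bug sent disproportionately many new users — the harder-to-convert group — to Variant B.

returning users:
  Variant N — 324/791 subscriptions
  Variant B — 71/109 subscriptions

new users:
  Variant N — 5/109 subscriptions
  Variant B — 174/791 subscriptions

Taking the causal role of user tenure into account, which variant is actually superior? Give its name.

Variant B

Nothing the variant does changes user tenure; the imbalance is an allocation artefact. With user tenure also predicting the outcome, the pooled figure is confounded, and the within-stratum comparison is the causal one.
Within each level — returning users: 41.0% vs 65.1%; new users: 4.6% vs 22.0% — Variant B is higher every time.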